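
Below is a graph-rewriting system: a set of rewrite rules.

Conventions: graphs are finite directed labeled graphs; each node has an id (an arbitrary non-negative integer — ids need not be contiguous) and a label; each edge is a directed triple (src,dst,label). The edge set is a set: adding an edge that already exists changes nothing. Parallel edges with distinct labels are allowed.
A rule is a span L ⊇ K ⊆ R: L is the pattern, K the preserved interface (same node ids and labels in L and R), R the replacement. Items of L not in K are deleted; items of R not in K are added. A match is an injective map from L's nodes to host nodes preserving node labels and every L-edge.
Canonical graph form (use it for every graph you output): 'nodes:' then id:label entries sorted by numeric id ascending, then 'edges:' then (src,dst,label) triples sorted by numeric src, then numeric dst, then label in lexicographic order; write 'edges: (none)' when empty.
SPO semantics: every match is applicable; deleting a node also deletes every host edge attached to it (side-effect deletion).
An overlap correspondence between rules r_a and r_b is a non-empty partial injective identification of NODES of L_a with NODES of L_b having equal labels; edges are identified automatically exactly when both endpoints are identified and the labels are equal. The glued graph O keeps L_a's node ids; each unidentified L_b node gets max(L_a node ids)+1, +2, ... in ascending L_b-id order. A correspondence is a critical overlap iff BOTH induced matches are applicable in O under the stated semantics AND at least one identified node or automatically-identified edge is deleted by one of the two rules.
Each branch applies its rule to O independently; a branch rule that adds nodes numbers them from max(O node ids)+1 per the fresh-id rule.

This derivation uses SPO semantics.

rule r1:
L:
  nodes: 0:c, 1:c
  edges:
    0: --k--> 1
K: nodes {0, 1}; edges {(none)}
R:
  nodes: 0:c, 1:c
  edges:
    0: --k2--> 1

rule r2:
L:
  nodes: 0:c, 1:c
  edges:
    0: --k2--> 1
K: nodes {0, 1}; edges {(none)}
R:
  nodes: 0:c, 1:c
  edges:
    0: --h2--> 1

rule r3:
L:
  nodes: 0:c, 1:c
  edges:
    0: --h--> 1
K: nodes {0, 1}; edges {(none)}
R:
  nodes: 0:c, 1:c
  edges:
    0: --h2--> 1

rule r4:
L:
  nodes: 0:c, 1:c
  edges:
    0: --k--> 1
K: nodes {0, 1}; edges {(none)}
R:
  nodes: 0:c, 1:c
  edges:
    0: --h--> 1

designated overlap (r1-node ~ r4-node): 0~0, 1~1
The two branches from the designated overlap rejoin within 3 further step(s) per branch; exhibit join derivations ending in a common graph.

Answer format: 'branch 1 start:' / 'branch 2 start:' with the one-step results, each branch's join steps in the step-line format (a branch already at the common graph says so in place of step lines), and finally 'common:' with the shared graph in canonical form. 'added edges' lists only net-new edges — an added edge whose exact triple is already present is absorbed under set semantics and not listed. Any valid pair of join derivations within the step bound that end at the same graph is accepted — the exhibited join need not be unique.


branch 1 start:
nodes: 0:c, 1:c
edges: (0,1,k2)
branch 2 start:
nodes: 0:c, 1:c
edges: (0,1,h)
branch 1 step 1: rule r2; match: 0->0, 1->1; deleted nodes (none); deleted edges (0,1,k2); added nodes (none); added edges (0,1,h2); result: nodes: 0:c, 1:c edges: (0,1,h2)
branch 2 step 1: rule r3; match: 0->0, 1->1; deleted nodes (none); deleted edges (0,1,h); added nodes (none); added edges (0,1,h2); result: nodes: 0:c, 1:c edges: (0,1,h2)
common:
nodes: 0:c, 1:c
edges: (0,1,h2)


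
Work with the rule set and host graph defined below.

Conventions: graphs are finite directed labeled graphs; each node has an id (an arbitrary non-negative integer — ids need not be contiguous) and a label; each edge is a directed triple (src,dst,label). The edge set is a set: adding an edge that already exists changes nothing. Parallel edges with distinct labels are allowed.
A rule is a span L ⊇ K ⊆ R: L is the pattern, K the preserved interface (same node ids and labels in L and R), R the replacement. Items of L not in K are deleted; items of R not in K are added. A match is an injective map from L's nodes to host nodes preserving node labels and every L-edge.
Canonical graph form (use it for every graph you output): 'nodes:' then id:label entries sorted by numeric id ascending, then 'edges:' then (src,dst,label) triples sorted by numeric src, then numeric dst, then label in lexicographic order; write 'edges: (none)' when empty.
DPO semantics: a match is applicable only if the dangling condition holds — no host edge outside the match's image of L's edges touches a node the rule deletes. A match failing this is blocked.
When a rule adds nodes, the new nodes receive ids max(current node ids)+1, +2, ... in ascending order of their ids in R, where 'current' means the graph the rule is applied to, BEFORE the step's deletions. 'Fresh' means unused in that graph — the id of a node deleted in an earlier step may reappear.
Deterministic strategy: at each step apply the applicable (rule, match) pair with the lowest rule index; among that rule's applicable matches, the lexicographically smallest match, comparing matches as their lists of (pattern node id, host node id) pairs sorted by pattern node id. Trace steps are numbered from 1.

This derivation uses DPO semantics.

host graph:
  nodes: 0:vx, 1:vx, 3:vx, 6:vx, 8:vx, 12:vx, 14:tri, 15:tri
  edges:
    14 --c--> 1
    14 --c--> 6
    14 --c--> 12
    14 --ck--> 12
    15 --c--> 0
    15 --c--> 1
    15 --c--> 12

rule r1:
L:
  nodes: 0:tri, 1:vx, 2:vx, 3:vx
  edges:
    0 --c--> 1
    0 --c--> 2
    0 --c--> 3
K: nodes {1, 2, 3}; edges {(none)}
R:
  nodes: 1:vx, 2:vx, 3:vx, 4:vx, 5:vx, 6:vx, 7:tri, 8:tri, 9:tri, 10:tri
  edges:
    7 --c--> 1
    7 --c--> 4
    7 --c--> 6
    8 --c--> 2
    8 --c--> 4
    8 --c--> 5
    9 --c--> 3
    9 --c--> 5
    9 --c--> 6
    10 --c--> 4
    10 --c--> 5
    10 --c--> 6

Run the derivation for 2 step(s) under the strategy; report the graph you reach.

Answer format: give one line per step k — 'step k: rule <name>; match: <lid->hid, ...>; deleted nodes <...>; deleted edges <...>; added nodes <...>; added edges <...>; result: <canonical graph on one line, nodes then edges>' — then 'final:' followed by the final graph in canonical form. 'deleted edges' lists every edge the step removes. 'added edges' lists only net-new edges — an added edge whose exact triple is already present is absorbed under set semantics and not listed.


step 1: rule r1; match: 0->15, 1->0, 2->1, 3->12; deleted nodes 15; deleted edges (15,0,c); (15,1,c); (15,12,c); added nodes 16, 17, 18, 19, 20, 21, 22; added edges (19,0,c); (19,16,c); (19,18,c); (20,1,c); (20,16,c); (20,17,c); (21,12,c); (21,17,c); (21,18,c); (22,16,c); (22,17,c); (22,18,c); result: nodes: 0:vx, 1:vx, 3:vx, 6:vx, 8:vx, 12:vx, 14:tri, 16:vx, 17:vx, 18:vx, 19:tri, 20:tri, 21:tri, 22:tri edges: (14,1,c); (14,6,c); (14,12,c); (14,12,ck); (19,0,c); (19,16,c); (19,18,c); (20,1,c); (20,16,c); (20,17,c); (21,12,c); (21,17,c); (21,18,c); (22,16,c); (22,17,c); (22,18,c)
step 2: rule r1; match: 0->19, 1->0, 2->16, 3->18; deleted nodes 19; deleted edges (19,0,c); (19,16,c); (19,18,c); added nodes 23, 24, 25, 26, 27, 28, 29; added edges (26,0,c); (26,23,c); (26,25,c); (27,16,c); (27,23,c); (27,24,c); (28,18,c); (28,24,c); (28,25,c); (29,23,c); (29,24,c); (29,25,c); result: nodes: 0:vx, 1:vx, 3:vx, 6:vx, 8:vx, 12:vx, 14:tri, 16:vx, 17:vx, 18:vx, 20:tri, 21:tri, 22:tri, 23:vx, 24:vx, 25:vx, 26:tri, 27:tri, 28:tri, 29:tri edges: (14,1,c); (14,6,c); (14,12,c); (14,12,ck); (20,1,c); (20,16,c); (20,17,c); (21,12,c); (21,17,c); (21,18,c); (22,16,c); (22,17,c); (22,18,c); (26,0,c); (26,23,c); (26,25,c); (27,16,c); (27,23,c); (27,24,c); (28,18,c); (28,24,c); (28,25,c); (29,23,c); (29,24,c); (29,25,c)
final:
nodes: 0:vx, 1:vx, 3:vx, 6:vx, 8:vx, 12:vx, 14:tri, 16:vx, 17:vx, 18:vx, 20:tri, 21:tri, 22:tri, 23:vx, 24:vx, 25:vx, 26:tri, 27:tri, 28:tri, 29:tri
edges: (14,1,c); (14,6,c); (14,12,c); (14,12,ck); (20,1,c); (20,16,c); (20,17,c); (21,12,c); (21,17,c); (21,18,c); (22,16,c); (22,17,c); (22,18,c); (26,0,c); (26,23,c); (26,25,c); (27,16,c); (27,23,c); (27,24,c); (28,18,c); (28,24,c); (28,25,c); (29,23,c); (29,24,c); (29,25,c)


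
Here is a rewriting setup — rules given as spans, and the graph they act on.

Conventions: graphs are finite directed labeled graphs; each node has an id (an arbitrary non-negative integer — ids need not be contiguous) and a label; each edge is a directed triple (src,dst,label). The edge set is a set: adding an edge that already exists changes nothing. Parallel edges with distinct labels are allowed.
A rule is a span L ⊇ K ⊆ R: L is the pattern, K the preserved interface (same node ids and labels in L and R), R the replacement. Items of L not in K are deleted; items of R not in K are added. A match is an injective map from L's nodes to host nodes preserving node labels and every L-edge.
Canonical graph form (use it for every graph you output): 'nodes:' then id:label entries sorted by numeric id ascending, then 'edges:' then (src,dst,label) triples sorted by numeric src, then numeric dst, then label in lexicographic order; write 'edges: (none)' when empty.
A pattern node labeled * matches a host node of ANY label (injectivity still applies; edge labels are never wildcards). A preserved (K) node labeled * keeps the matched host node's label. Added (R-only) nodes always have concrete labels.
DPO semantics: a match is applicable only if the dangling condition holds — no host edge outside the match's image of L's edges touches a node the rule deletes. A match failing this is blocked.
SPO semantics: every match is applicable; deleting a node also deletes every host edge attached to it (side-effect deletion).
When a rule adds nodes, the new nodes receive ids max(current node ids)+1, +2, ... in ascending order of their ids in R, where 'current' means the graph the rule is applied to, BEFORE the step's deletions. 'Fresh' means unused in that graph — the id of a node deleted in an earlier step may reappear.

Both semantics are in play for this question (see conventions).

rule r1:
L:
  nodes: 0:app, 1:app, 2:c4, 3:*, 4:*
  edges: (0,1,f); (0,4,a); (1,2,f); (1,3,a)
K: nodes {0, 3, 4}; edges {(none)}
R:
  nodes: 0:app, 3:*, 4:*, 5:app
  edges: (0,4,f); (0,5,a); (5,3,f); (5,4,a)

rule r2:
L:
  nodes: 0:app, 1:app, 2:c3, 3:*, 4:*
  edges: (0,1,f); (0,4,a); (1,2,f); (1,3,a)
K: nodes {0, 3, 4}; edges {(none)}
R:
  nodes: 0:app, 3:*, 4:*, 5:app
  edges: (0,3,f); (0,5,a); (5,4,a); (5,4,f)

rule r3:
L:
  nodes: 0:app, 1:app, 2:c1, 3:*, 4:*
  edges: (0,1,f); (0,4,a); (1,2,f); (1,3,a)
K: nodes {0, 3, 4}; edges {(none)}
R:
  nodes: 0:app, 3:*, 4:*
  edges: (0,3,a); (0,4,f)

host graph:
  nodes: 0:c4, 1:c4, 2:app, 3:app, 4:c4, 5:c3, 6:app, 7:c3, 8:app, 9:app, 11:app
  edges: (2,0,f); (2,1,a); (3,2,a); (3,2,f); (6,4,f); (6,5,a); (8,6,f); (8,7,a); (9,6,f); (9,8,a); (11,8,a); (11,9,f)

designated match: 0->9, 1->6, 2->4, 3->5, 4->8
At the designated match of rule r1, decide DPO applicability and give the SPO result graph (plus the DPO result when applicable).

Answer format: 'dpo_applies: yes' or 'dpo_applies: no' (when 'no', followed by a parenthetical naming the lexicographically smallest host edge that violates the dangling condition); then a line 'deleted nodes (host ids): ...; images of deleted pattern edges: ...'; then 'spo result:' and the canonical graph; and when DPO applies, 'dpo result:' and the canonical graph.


dpo_applies: no
(the rule deletes node 6, which keeps host edge (8,6,f) outside the match image — the dangling condition fails, DPO blocks; SPO proceeds and side-deletes such edges)
deleted nodes (host ids): 4, 6; images of deleted pattern edges: (6,4,f); (6,5,a); (9,6,f); (9,8,a)
spo result:
nodes: 0:c4, 1:c4, 2:app, 3:app, 5:c3, 7:c3, 8:app, 9:app, 11:app, 12:app
edges: (2,0,f); (2,1,a); (3,2,a); (3,2,f); (8,7,a); (9,8,f); (9,12,a); (11,8,a); (11,9,f); (12,5,f); (12,8,a)


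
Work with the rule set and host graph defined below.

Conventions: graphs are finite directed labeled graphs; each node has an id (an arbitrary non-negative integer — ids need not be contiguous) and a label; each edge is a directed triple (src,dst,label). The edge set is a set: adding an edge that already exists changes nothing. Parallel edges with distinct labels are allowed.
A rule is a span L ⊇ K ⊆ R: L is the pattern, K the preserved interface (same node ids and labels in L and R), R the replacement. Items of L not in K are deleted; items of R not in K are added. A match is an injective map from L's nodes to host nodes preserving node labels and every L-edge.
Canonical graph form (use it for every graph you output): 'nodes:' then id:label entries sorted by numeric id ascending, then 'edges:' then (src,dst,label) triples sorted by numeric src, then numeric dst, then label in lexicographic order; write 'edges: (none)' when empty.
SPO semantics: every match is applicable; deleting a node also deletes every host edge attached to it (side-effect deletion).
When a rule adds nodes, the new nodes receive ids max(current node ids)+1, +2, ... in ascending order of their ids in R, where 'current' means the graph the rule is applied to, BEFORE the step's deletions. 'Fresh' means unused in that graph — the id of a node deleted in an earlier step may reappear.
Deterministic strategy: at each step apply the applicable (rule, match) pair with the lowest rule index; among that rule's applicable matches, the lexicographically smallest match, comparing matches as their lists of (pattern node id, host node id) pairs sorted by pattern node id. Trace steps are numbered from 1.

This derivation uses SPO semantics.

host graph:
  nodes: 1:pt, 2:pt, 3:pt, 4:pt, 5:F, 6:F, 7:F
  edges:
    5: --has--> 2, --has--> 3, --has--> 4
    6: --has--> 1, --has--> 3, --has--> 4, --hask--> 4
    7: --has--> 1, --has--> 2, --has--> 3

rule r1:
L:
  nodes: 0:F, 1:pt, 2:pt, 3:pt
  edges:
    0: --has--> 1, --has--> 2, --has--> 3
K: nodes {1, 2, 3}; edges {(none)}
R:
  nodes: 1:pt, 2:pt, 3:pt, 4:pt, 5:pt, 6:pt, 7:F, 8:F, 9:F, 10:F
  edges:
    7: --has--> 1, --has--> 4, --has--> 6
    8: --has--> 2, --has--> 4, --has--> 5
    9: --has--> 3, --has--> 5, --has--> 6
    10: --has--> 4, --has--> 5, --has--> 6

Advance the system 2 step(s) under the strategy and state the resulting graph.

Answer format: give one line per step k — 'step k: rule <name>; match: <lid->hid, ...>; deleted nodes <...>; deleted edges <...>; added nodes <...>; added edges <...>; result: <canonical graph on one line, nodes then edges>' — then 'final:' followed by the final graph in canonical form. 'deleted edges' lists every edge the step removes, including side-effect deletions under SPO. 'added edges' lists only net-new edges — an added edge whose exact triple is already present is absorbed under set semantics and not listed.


step 1: rule r1; match: 0->5, 1->2, 2->3, 3->4; deleted nodes 5; deleted edges (5,2,has); (5,3,has); (5,4,has); added nodes 8, 9, 10, 11, 12, 13, 14; added edges (11,2,has); (11,8,has); (11,10,has); (12,3,has); (12,8,has); (12,9,has); (13,4,has); (13,9,has); (13,10,has); (14,8,has); (14,9,has); (14,10,has); result: nodes: 1:pt, 2:pt, 3:pt, 4:pt, 6:F, 7:F, 8:pt, 9:pt, 10:pt, 11:F, 12:F, 13:F, 14:F edges: (6,1,has); (6,3,has); (6,4,has); (6,4,hask); (7,1,has); (7,2,has); (7,3,has); (11,2,has); (11,8,has); (11,10,has); (12,3,has); (12,8,has); (12,9,has); (13,4,has); (13,9,has); (13,10,has); (14,8,has); (14,9,has); (14,10,has)
step 2: rule r1; match: 0->6, 1->1, 2->3, 3->4; deleted nodes 6; deleted edges (6,1,has); (6,3,has); (6,4,has); (6,4,hask); added nodes 15, 16, 17, 18, 19, 20, 21; added edges (18,1,has); (18,15,has); (18,17,has); (19,3,has); (19,15,has); (19,16,has); (20,4,has); (20,16,has); (20,17,has); (21,15,has); (21,16,has); (21,17,has); result: nodes: 1:pt, 2:pt, 3:pt, 4:pt, 7:F, 8:pt, 9:pt, 10:pt, 11:F, 12:F, 13:F, 14:F, 15:pt, 16:pt, 17:pt, 18:F, 19:F, 20:F, 21:F edges: (7,1,has); (7,2,has); (7,3,has); (11,2,has); (11,8,has); (11,10,has); (12,3,has); (12,8,has); (12,9,has); (13,4,has); (13,9,has); (13,10,has); (14,8,has); (14,9,has); (14,10,has); (18,1,has); (18,15,has); (18,17,has); (19,3,has); (19,15,has); (19,16,has); (20,4,has); (20,16,has); (20,17,has); (21,15,has); (21,16,has); (21,17,has)
final:
nodes: 1:pt, 2:pt, 3:pt, 4:pt, 7:F, 8:pt, 9:pt, 10:pt, 11:F, 12:F, 13:F, 14:F, 15:pt, 16:pt, 17:pt, 18:F, 19:F, 20:F, 21:F
edges: (7,1,has); (7,2,has); (7,3,has); (11,2,has); (11,8,has); (11,10,has); (12,3,has); (12,8,has); (12,9,has); (13,4,has); (13,9,has); (13,10,has); (14,8,has); (14,9,has); (14,10,has); (18,1,has); (18,15,has); (18,17,has); (19,3,has); (19,15,has); (19,16,has); (20,4,has); (20,16,has); (20,17,has); (21,15,has); (21,16,has); (21,17,has)


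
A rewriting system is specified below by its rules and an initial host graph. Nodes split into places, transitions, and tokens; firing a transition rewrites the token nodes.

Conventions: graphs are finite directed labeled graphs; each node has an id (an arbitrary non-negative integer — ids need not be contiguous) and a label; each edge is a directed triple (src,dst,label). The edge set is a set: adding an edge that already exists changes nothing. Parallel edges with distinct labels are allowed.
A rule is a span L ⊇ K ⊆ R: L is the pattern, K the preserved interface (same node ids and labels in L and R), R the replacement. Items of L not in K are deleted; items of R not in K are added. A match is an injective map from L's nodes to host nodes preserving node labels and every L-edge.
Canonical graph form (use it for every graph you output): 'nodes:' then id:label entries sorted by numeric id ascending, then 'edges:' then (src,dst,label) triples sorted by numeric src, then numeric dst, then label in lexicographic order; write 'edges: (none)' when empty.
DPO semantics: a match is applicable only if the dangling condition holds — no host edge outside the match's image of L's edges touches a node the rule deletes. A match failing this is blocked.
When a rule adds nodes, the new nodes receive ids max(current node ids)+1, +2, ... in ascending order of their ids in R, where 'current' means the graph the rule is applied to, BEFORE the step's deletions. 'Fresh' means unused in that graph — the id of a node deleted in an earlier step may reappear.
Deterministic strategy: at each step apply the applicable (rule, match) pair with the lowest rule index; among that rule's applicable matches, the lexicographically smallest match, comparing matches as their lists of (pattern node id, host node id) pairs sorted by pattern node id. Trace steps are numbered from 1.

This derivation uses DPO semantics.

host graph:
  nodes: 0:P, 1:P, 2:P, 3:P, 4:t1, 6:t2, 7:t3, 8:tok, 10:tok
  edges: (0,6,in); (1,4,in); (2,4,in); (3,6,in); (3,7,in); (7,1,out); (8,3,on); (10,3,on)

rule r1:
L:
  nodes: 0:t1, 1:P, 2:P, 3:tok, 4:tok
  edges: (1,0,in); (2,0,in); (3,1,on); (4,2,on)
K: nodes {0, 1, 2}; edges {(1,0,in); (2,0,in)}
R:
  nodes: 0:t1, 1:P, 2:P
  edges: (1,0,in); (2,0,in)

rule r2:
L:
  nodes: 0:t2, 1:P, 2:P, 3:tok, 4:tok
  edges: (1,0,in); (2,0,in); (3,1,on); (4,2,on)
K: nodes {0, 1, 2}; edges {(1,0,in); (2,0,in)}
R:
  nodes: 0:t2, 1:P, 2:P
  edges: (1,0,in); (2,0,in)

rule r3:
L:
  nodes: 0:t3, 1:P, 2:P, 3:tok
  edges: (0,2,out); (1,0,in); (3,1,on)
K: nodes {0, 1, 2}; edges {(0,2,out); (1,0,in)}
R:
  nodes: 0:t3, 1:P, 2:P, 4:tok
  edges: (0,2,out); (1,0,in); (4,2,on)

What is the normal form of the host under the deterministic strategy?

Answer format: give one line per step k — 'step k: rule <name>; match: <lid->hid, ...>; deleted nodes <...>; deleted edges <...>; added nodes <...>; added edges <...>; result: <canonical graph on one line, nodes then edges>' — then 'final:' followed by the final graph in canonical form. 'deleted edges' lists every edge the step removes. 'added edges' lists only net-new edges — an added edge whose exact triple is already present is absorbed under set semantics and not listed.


step 1: rule r3; match: 0->7, 1->3, 2->1, 3->8; deleted nodes 8; deleted edges (8,3,on); added nodes 11; added edges (11,1,on); result: nodes: 0:P, 1:P, 2:P, 3:P, 4:t1, 6:t2, 7:t3, 10:tok, 11:tok edges: (0,6,in); (1,4,in); (2,4,in); (3,6,in); (3,7,in); (7,1,out); (10,3,on); (11,1,on)
step 2: rule r3; match: 0->7, 1->3, 2->1, 3->10; deleted nodes 10; deleted edges (10,3,on); added nodes 12; added edges (12,1,on); result: nodes: 0:P, 1:P, 2:P, 3:P, 4:t1, 6:t2, 7:t3, 11:tok, 12:tok edges: (0,6,in); (1,4,in); (2,4,in); (3,6,in); (3,7,in); (7,1,out); (11,1,on); (12,1,on)
final:
nodes: 0:P, 1:P, 2:P, 3:P, 4:t1, 6:t2, 7:t3, 11:tok, 12:tok
edges: (0,6,in); (1,4,in); (2,4,in); (3,6,in); (3,7,in); (7,1,out); (11,1,on); (12,1,on)


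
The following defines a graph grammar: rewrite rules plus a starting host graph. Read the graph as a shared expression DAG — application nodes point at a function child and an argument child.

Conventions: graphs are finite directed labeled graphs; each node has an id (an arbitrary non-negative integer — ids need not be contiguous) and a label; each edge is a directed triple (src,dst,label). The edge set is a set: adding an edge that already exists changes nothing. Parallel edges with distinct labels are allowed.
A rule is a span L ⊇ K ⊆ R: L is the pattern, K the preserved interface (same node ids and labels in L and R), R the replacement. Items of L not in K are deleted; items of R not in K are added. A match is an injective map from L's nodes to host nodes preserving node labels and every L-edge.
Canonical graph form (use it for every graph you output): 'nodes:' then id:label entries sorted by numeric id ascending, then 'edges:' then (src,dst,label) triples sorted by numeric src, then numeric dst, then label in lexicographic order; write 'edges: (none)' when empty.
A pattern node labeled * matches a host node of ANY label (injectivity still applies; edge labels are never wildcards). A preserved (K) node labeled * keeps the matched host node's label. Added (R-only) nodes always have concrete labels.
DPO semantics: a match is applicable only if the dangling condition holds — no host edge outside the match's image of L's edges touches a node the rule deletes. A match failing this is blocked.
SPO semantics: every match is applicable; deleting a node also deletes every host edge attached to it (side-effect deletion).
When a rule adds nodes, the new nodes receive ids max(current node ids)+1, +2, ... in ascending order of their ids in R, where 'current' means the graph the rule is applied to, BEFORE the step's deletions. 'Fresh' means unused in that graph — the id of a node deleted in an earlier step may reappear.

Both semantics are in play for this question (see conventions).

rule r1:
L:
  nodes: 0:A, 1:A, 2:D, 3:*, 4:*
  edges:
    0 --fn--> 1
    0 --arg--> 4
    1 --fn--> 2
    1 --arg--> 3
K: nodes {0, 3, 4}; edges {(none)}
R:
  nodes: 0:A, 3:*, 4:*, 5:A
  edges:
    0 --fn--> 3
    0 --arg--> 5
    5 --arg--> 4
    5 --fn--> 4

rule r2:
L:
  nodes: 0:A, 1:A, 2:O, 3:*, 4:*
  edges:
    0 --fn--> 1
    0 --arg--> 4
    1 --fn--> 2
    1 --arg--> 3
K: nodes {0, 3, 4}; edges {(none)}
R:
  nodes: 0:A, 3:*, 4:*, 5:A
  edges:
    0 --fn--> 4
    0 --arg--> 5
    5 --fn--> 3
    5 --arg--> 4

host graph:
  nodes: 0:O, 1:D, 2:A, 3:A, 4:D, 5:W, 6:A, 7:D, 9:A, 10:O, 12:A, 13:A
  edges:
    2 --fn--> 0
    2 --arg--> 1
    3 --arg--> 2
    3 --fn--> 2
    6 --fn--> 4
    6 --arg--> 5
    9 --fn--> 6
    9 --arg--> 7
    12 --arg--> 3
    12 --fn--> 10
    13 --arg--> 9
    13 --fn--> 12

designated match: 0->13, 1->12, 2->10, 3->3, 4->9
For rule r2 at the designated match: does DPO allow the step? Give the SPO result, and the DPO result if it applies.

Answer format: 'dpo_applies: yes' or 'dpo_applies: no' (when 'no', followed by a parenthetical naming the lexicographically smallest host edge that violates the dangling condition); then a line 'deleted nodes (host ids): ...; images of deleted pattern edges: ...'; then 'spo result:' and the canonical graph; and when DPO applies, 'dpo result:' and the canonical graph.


dpo_applies: yes
deleted nodes (host ids): 10, 12; images of deleted pattern edges: (12,3,arg); (12,10,fn); (13,9,arg); (13,12,fn)
spo result:
nodes: 0:O, 1:D, 2:A, 3:A, 4:D, 5:W, 6:A, 7:D, 9:A, 13:A, 14:A
edges: (2,0,fn); (2,1,arg); (3,2,arg); (3,2,fn); (6,4,fn); (6,5,arg); (9,6,fn); (9,7,arg); (13,9,fn); (13,14,arg); (14,3,fn); (14,9,arg)
dpo result:
nodes: 0:O, 1:D, 2:A, 3:A, 4:D, 5:W, 6:A, 7:D, 9:A, 13:A, 14:A
edges: (2,0,fn); (2,1,arg); (3,2,arg); (3,2,fn); (6,4,fn); (6,5,arg); (9,6,fn); (9,7,arg); (13,9,fn); (13,14,arg); (14,3,fn); (14,9,arg)


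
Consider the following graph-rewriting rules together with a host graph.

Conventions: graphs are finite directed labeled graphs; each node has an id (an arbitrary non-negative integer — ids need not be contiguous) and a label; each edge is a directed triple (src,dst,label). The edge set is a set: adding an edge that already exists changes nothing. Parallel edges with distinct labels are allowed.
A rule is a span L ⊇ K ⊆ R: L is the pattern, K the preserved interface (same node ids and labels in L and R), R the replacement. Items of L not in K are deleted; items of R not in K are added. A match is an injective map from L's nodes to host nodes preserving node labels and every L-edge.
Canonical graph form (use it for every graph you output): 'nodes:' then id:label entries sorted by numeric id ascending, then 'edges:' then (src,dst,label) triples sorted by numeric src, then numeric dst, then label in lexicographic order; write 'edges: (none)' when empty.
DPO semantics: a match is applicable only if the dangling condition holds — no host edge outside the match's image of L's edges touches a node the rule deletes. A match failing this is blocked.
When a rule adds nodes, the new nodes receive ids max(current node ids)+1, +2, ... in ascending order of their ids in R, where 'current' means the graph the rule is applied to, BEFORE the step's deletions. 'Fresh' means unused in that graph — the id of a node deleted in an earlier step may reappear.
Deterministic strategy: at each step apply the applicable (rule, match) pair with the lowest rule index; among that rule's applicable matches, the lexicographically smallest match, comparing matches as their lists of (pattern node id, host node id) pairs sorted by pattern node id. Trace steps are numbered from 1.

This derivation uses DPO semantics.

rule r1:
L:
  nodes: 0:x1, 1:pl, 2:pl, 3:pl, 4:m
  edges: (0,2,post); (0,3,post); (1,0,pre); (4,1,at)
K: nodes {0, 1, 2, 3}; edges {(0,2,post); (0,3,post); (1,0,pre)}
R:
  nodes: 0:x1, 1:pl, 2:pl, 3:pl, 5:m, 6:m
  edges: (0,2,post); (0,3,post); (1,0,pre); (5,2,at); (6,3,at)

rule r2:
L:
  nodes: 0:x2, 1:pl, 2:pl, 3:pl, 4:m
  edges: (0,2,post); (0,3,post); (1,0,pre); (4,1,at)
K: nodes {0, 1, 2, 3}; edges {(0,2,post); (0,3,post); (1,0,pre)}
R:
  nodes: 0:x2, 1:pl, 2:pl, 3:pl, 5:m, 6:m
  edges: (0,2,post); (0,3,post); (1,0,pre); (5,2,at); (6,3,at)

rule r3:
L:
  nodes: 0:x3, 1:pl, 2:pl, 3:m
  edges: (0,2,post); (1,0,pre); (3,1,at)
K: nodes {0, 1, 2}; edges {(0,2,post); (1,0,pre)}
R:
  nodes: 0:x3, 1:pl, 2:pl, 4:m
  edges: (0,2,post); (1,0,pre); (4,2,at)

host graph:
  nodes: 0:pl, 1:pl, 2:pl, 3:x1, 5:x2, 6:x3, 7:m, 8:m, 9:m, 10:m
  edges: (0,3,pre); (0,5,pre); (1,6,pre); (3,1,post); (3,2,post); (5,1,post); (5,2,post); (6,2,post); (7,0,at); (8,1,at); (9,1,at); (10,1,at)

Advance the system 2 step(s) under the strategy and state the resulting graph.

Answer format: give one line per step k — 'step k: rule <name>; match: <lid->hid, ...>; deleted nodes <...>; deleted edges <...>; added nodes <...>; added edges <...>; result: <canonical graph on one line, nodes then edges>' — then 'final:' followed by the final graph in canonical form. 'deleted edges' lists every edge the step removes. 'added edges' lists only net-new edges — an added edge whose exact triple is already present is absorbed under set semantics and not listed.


step 1: rule r1; match: 0->3, 1->0, 2->1, 3->2, 4->7; deleted nodes 7; deleted edges (7,0,at); added nodes 11, 12; added edges (11,1,at); (12,2,at); result: nodes: 0:pl, 1:pl, 2:pl, 3:x1, 5:x2, 6:x3, 8:m, 9:m, 10:m, 11:m, 12:m edges: (0,3,pre); (0,5,pre); (1,6,pre); (3,1,post); (3,2,post); (5,1,post); (5,2,post); (6,2,post); (8,1,at); (9,1,at); (10,1,at); (11,1,at); (12,2,at)
step 2: rule r3; match: 0->6, 1->1, 2->2, 3->8; deleted nodes 8; deleted edges (8,1,at); added nodes 13; added edges (13,2,at); result: nodes: 0:pl, 1:pl, 2:pl, 3:x1, 5:x2, 6:x3, 9:m, 10:m, 11:m, 12:m, 13:m edges: (0,3,pre); (0,5,pre); (1,6,pre); (3,1,post); (3,2,post); (5,1,post); (5,2,post); (6,2,post); (9,1,at); (10,1,at); (11,1,at); (12,2,at); (13,2,at)
final:
nodes: 0:pl, 1:pl, 2:pl, 3:x1, 5:x2, 6:x3, 9:m, 10:m, 11:m, 12:m, 13:m
edges: (0,3,pre); (0,5,pre); (1,6,pre); (3,1,post); (3,2,post); (5,1,post); (5,2,post); (6,2,post); (9,1,at); (10,1,at); (11,1,at); (12,2,at); (13,2,at)


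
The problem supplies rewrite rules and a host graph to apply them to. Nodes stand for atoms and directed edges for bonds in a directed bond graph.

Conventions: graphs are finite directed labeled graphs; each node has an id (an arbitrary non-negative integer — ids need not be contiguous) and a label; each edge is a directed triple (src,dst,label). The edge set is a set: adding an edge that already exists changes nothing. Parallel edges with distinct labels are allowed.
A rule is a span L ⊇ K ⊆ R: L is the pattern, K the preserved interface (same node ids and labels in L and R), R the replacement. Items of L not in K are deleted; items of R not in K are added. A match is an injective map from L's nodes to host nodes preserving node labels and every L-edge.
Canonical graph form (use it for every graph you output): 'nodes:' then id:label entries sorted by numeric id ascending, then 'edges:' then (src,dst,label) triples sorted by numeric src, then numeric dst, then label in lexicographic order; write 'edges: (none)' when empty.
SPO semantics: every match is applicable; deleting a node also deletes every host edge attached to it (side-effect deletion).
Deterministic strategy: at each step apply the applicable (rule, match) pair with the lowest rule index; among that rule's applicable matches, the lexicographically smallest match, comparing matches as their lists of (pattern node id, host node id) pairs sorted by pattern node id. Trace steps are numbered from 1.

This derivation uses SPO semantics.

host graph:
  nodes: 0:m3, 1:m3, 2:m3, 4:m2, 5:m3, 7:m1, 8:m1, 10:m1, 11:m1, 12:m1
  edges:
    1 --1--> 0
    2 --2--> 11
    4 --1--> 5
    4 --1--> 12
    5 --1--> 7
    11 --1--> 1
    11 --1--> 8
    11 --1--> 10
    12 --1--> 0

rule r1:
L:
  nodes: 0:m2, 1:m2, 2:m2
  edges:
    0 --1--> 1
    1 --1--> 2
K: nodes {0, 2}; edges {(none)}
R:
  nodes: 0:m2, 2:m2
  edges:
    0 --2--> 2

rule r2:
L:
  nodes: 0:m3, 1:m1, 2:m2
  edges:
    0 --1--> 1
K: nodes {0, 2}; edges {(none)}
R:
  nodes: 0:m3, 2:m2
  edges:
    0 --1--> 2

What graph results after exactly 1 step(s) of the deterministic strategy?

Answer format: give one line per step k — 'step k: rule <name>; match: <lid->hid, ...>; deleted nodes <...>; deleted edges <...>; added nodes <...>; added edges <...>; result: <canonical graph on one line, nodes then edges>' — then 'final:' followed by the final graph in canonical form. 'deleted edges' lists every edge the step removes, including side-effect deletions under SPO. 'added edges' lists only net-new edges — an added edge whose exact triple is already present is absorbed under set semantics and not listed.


step 1: rule r2; match: 0->5, 1->7, 2->4; deleted nodes 7; deleted edges (5,7,1); added nodes (none); added edges (5,4,1); result: nodes: 0:m3, 1:m3, 2:m3, 4:m2, 5:m3, 8:m1, 10:m1, 11:m1, 12:m1 edges: (1,0,1); (2,11,2); (4,5,1); (4,12,1); (5,4,1); (11,1,1); (11,8,1); (11,10,1); (12,0,1)
final:
nodes: 0:m3, 1:m3, 2:m3, 4:m2, 5:m3, 8:m1, 10:m1, 11:m1, 12:m1
edges: (1,0,1); (2,11,2); (4,5,1); (4,12,1); (5,4,1); (11,1,1); (11,8,1); (11,10,1); (12,0,1)


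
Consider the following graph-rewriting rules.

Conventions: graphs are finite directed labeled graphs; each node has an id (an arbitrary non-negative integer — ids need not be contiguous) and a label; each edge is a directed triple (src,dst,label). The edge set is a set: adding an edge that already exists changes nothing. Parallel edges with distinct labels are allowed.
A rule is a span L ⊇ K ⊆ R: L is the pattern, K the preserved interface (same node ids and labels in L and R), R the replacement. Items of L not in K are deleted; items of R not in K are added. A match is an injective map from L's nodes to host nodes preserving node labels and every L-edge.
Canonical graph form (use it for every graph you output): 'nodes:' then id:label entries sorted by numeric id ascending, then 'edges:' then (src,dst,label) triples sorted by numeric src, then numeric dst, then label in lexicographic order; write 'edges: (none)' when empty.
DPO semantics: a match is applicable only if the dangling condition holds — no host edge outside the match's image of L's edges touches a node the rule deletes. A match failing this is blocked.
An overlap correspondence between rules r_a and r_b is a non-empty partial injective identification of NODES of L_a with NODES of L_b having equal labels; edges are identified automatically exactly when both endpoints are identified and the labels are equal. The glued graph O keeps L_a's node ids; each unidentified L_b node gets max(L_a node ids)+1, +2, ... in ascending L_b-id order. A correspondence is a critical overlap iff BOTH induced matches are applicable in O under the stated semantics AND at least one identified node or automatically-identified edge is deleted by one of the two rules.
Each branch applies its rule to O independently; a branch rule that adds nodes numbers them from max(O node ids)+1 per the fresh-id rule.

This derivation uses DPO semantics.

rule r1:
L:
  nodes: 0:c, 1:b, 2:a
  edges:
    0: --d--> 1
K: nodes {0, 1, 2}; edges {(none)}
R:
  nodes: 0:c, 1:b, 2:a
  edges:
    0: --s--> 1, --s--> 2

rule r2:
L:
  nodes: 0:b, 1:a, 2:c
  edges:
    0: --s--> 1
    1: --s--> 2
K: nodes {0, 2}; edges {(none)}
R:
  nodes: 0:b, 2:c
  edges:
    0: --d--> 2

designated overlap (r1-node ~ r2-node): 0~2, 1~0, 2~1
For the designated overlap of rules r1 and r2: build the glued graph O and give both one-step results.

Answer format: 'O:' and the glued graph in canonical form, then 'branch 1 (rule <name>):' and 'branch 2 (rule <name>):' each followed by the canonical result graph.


O:
nodes: 0:c, 1:b, 2:a
edges: (0,1,d); (1,2,s); (2,0,s)
branch 1 (rule r1):
nodes: 0:c, 1:b, 2:a
edges: (0,1,s); (0,2,s); (1,2,s); (2,0,s)
branch 2 (rule r2):
nodes: 0:c, 1:b
edges: (0,1,d); (1,0,d)


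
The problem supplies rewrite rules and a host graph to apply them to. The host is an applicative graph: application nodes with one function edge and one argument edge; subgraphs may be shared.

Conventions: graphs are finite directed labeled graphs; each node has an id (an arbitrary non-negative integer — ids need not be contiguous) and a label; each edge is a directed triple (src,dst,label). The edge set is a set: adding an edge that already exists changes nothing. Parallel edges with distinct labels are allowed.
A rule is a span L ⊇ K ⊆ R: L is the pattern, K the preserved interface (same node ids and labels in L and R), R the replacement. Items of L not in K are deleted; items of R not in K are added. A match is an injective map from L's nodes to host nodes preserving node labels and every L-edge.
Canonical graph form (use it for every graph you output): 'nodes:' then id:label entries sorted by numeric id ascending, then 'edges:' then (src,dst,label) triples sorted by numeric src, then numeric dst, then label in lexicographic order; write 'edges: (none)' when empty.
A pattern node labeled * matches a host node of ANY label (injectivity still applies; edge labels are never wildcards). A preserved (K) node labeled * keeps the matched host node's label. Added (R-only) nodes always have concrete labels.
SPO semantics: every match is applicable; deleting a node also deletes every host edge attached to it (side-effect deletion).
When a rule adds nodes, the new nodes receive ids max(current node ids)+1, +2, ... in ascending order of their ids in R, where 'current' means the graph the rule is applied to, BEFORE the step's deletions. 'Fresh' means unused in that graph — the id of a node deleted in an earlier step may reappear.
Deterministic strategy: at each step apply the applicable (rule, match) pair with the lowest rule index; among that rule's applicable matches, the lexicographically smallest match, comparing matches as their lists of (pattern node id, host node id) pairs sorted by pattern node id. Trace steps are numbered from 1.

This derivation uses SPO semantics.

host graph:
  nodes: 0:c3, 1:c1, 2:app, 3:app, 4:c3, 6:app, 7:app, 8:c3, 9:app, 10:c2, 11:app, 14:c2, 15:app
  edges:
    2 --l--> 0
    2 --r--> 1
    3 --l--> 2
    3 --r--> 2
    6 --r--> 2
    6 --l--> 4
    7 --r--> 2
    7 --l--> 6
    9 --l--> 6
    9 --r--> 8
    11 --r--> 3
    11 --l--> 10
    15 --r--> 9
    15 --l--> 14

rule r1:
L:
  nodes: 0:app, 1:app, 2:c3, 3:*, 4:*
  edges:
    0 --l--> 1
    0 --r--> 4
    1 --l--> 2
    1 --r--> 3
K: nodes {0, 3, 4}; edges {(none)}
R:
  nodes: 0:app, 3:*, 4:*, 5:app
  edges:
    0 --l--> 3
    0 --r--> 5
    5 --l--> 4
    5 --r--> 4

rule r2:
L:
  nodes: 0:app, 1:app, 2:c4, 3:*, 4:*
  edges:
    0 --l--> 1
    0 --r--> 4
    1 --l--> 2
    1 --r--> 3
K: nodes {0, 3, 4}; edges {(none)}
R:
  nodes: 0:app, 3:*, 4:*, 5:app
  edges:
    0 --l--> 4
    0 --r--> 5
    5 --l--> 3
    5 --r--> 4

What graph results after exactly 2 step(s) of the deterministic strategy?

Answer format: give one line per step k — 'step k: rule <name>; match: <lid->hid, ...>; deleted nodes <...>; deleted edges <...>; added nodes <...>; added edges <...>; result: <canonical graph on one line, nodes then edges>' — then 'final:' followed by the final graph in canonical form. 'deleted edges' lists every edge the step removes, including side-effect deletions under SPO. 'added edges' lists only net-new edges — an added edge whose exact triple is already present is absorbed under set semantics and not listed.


step 1: rule r1; match: 0->9, 1->6, 2->4, 3->2, 4->8; deleted nodes 4, 6; deleted edges (6,2,r); (6,4,l); (7,6,l); (9,6,l); (9,8,r); added nodes 16; added edges (9,2,l); (9,16,r); (16,8,l); (16,8,r); result: nodes: 0:c3, 1:c1, 2:app, 3:app, 7:app, 8:c3, 9:app, 10:c2, 11:app, 14:c2, 15:app, 16:app edges: (2,0,l); (2,1,r); (3,2,l); (3,2,r); (7,2,r); (9,2,l); (9,16,r); (11,3,r); (11,10,l); (15,9,r); (15,14,l); (16,8,l); (16,8,r)
step 2: rule r1; match: 0->9, 1->2, 2->0, 3->1, 4->16; deleted nodes 0, 2; deleted edges (2,0,l); (2,1,r); (3,2,l); (3,2,r); (7,2,r); (9,2,l); (9,16,r); added nodes 17; added edges (9,1,l); (9,17,r); (17,16,l); (17,16,r); result: nodes: 1:c1, 3:app, 7:app, 8:c3, 9:app, 10:c2, 11:app, 14:c2, 15:app, 16:app, 17:app edges: (9,1,l); (9,17,r); (11,3,r); (11,10,l); (15,9,r); (15,14,l); (16,8,l); (16,8,r); (17,16,l); (17,16,r)
final:
nodes: 1:c1, 3:app, 7:app, 8:c3, 9:app, 10:c2, 11:app, 14:c2, 15:app, 16:app, 17:app
edges: (9,1,l); (9,17,r); (11,3,r); (11,10,l); (15,9,r); (15,14,l); (16,8,l); (16,8,r); (17,16,l); (17,16,r)


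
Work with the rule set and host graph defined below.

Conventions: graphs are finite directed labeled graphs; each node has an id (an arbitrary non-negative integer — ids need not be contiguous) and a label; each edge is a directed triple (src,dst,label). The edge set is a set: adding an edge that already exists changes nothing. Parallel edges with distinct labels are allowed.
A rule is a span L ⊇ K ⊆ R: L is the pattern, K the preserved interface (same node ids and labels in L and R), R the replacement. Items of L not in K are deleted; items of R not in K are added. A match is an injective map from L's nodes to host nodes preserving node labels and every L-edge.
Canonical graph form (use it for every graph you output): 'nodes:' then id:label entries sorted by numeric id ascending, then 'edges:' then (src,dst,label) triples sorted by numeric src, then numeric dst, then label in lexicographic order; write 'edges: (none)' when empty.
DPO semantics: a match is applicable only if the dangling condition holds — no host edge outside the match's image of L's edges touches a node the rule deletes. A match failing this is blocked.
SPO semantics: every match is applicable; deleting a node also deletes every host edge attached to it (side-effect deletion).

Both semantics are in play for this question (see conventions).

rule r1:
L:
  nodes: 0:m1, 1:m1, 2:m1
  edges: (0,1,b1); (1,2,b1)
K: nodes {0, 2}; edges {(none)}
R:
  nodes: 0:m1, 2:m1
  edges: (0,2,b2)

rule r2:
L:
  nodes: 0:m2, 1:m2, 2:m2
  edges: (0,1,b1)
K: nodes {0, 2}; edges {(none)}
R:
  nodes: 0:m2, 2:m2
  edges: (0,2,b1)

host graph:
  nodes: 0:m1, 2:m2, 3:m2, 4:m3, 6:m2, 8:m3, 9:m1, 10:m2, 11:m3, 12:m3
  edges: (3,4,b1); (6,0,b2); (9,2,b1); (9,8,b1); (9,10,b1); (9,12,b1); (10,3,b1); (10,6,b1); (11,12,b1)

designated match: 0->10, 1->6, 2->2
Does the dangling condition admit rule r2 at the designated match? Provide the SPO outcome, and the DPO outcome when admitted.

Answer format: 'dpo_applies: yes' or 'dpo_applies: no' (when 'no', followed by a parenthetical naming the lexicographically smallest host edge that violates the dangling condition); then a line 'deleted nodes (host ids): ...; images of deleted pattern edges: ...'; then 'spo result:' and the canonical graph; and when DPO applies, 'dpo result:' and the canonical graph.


dpo_applies: no
(the rule deletes node 6, which keeps host edge (6,0,b2) outside the match image — the dangling condition fails, DPO blocks; SPO proceeds and side-deletes such edges)
deleted nodes (host ids): 6; images of deleted pattern edges: (10,6,b1)
spo result:
nodes: 0:m1, 2:m2, 3:m2, 4:m3, 8:m3, 9:m1, 10:m2, 11:m3, 12:m3
edges: (3,4,b1); (9,2,b1); (9,8,b1); (9,10,b1); (9,12,b1); (10,2,b1); (10,3,b1); (11,12,b1)
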